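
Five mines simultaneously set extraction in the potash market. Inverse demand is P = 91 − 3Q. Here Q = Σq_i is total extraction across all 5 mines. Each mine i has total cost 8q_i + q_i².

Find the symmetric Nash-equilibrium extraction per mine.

4.15

A representative mine's profit is π_i = q_i(91 − 3Q) − 8q_i − q_i², with Q = q_i + Σ_{j≠i} q_j.
First-order condition: 83 − 8q_i − 3Σ_{j≠i} q_j = 0.
With identical mines, set every q_j = q: then 83 − 8q − 12q = 0, i.e. q = 83/20 = 4.15.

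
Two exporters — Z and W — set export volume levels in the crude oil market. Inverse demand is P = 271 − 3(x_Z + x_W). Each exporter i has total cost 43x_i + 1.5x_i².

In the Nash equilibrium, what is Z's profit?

1624.5

Exporter Z's profit: π = x_Z(271 − 3(x_Z + x_W)) − 43x_Z − 1.5x_Z².
∂π/∂x_Z = 228 − 9x_Z − 3x_W = 0, so x_Z = 76/3 − (1/3)x_W.
The game is symmetric, so in equilibrium x_W = x_Z: the reaction function gives (4/3)x_Z = 76/3, hence x_Z = 19.
Price P = 271 − 3·38 = 157.
Z's profit: (157 − 43)·19 − 1.5(19)² = 1624.5.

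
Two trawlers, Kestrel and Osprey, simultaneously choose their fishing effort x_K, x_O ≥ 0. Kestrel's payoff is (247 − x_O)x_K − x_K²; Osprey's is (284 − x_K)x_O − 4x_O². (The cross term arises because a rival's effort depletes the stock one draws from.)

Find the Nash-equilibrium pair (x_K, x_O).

Expanding Kestrel's payoff: 247x_K − x_Ox_K − x_K².
∂π/∂x_K = 247 − x_O − 2x_K = 0, so x_K = 123.5 − 0.5x_O.
Likewise for Osprey: x_O = 35.5 − 0.125x_K.
Substituting the second reaction function into the first: x_K = 123.5 − 0.5(35.5 − 0.125x_K), which gives 0.9375x_K = 105.75 ⇒ x_K = 112.8.
Then x_O = 35.5 − 0.125·112.8 = 21.4.

112.8, 21.4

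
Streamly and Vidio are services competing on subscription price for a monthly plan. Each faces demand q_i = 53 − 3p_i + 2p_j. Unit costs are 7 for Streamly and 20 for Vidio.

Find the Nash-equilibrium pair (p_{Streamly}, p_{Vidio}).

Streamly's profit: π = (p_{Streamly} − 7)(53 − 3p_{Streamly} + 2p_{Vidio}).
∂π/∂p_{Streamly} = 74 − 6p_{Streamly} + 2p_{Vidio} = 0 ⇒ p_{Streamly} = 37/3 + (1/3)p_{Vidio}.
Similarly p_{Vidio} = 113/6 + (1/3)p_{Streamly}.
Solving the two reaction functions simultaneously: (1 − (1/3)(1/3))p_{Streamly} = 37/3 + (1/3)·(113/6), so (8/9)p_{Streamly} = 335/18 and p_{Streamly} = 20.9375.
Then p_{Vidio} = 113/6 + (1/3)·20.9375 = 25.8125.

20.9375, 25.8125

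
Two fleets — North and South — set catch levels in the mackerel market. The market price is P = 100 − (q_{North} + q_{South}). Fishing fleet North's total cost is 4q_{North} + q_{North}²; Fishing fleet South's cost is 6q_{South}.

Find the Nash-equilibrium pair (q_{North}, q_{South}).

Fishing fleet North's profit: π = q_{North}(100 − (q_{North} + q_{South})) − 4q_{North} − q_{North}².
∂π/∂q_{North} = 96 − 4q_{North} − q_{South} = 0, so q_{North} = 24 − 0.25q_{South}.
For South: ∂π/∂q_{South} = 94 − 2q_{South} − q_{North} = 0 ⇒ q_{South} = 47 − 0.5q_{North}.
Substituting the second reaction function into the first: q_{North} = 24 − 0.25(47 − 0.5q_{North}), which gives 0.875q_{North} = 12.25 ⇒ q_{North} = 14.
Then q_{South} = 47 − 0.5·14 = 40.

14, 40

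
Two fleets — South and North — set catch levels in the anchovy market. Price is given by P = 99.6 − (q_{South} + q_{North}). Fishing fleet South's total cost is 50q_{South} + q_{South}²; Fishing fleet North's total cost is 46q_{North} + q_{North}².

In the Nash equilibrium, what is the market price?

Fishing fleet South's profit: π = q_{South}(99.6 − (q_{South} + q_{North})) − 50q_{South} − q_{South}².
∂π/∂q_{South} = 49.6 − 4q_{South} − q_{North} = 0, so q_{South} = 12.4 − 0.25q_{North}.
By the same steps for North: q_{North} = 13.4 − 0.25q_{South}.
Solving the two reaction functions simultaneously: (1 − (−0.25)(−0.25))q_{South} = 12.4 − 0.25·13.4, so 0.9375q_{South} = 9.05 and q_{South} = 724/75.
Then q_{North} = 13.4 − 0.25·(724/75) = 824/75.
Equilibrium price: P = 99.6 − 20.64 = 78.96.

78.96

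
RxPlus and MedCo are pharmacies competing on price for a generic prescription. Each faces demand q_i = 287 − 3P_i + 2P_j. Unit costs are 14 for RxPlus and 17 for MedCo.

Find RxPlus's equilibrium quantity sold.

206.4375

RxPlus's profit: π = (P_{RxPlus} − 14)(287 − 3P_{RxPlus} + 2P_{MedCo}).
∂π/∂P_{RxPlus} = 329 − 6P_{RxPlus} + 2P_{MedCo} = 0 ⇒ P_{RxPlus} = 329/6 + (1/3)P_{MedCo}.
Similarly P_{MedCo} = 169/3 + (1/3)P_{RxPlus}.
Plugging P_{MedCo} into RxPlus's best response: P_{RxPlus} = 329/6 + (1/3)(169/3 + (1/3)P_{RxPlus}) ⇒ (8/9)P_{RxPlus} = 1325/18, so P_{RxPlus} = 82.8125.
Then P_{MedCo} = 169/3 + (1/3)·82.8125 = 83.9375.
q_{RxPlus} = 287 − 3·82.8125 + 2·83.9375 = 206.4375.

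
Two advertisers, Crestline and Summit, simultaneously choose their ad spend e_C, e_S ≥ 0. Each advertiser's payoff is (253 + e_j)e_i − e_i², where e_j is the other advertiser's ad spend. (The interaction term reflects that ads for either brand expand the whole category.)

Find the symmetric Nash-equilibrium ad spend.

Crestline's payoff is (253 + e_S)e_C − e_C².
∂π/∂e_C = 253 + e_S − 2e_C = 0, so e_C = 126.5 + 0.5e_S.
By symmetry e_S = e_C; substituting into the reaction function, 0.5e_C = 126.5 and e_C = 253.

253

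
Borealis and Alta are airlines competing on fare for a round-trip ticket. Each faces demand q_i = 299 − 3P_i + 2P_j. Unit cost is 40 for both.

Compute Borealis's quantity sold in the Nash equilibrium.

194.25

Borealis's profit: π = (P_{Borealis} − 40)(299 − 3P_{Borealis} + 2P_{Alta}).
∂π/∂P_{Borealis} = 419 − 6P_{Borealis} + 2P_{Alta} = 0 ⇒ P_{Borealis} = 419/6 + (1/3)P_{Alta}.
Setting P_{Borealis} = P_{Alta} in the reaction function: P_{Borealis} = 419/6 + (1/3)P_{Borealis}, so P_{Borealis} = (419/6) / (2/3) = 104.75.
q_{Borealis} = 299 − 3·104.75 + 2·104.75 = 194.25.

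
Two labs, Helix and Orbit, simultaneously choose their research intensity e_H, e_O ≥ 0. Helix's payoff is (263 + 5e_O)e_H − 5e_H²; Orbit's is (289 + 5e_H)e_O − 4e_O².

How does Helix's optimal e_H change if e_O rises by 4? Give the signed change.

2

Expanding Helix's payoff: 263e_H + 5e_Oe_H − 5e_H².
∂π/∂e_H = 263 + 5e_O − 10e_H = 0, so e_H = 26.3 + 0.5e_O.
The reaction-function slope is 0.5, so a 4-unit rise in e_O moves e_H by 0.5 × 4 = 2. Helix's best response rises — the actions are strategic complements.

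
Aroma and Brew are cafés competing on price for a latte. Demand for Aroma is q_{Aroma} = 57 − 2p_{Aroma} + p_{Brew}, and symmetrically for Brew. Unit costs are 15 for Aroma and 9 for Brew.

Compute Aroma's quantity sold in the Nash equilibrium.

26.4

Aroma's profit: π = (p_{Aroma} − 15)(57 − 2p_{Aroma} + p_{Brew}).
∂π/∂p_{Aroma} = 87 − 4p_{Aroma} + p_{Brew} = 0 ⇒ p_{Aroma} = 21.75 + 0.25p_{Brew}.
Similarly p_{Brew} = 18.75 + 0.25p_{Aroma}.
Substituting the second reaction function into the first: p_{Aroma} = 21.75 + 0.25(18.75 + 0.25p_{Aroma}), which gives 0.9375p_{Aroma} = 26.4375 ⇒ p_{Aroma} = 28.2.
Then p_{Brew} = 18.75 + 0.25·28.2 = 25.8.
q_{Aroma} = 57 − 2·28.2 + 25.8 = 26.4.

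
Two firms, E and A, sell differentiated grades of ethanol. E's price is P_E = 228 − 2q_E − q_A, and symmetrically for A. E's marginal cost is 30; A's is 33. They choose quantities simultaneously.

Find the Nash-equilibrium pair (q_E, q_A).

Firm E's profit: π = q_E(228 − 2q_E − q_A) − 30q_E.
∂π/∂q_E = 198 − 4q_E − q_A = 0 ⇒ q_E = 49.5 − 0.25q_A.
Similarly q_A = 48.75 − 0.25q_E.
Substituting the second reaction function into the first: q_E = 49.5 − 0.25(48.75 − 0.25q_E), which gives 0.9375q_E = 37.3125 ⇒ q_E = 39.8.
Then q_A = 48.75 − 0.25·39.8 = 38.8.

39.8, 38.8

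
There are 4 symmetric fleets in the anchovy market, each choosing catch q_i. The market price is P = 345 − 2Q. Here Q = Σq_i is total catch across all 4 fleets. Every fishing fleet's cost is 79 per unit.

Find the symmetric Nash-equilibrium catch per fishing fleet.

26.6

A representative fishing fleet's profit is π_i = q_i(345 − 2Q) − 79q_i, with Q = q_i + Σ_{j≠i} q_j.
First-order condition: 266 − 4q_i − 2Σ_{j≠i} q_j = 0.
Imposing symmetry (q_j = q for all j) turns Σ_{j≠i} q_j into 3q, so 266 = 10q and q = 26.6.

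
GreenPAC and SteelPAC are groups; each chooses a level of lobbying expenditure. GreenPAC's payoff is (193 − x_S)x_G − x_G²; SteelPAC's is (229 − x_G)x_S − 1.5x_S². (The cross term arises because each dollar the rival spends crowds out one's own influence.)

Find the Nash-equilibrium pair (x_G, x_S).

70, 53

Expanding GreenPAC's payoff: 193x_G − x_Sx_G − x_G².
∂π/∂x_G = 193 − x_S − 2x_G = 0, so x_G = 96.5 − 0.5x_S.
Likewise for SteelPAC: x_S = 229/3 − (1/3)x_G.
Substituting the second reaction function into the first: x_G = 96.5 − 0.5(229/3 − (1/3)x_G), which gives (5/6)x_G = 175/3 ⇒ x_G = 70.
Then x_S = 229/3 − (1/3)·70 = 53.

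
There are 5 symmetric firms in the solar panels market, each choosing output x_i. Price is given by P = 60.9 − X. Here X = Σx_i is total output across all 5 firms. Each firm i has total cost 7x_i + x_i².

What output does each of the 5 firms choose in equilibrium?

6.7375

A representative firm's profit is π_i = x_i(60.9 − X) − 7x_i − x_i², with X = x_i + Σ_{j≠i} x_j.
First-order condition: 53.9 − 4x_i − Σ_{j≠i} x_j = 0.
With identical firms, set every x_j = x: then 53.9 − 4x − 4x = 0, i.e. x = 53.9/8 = 6.7375.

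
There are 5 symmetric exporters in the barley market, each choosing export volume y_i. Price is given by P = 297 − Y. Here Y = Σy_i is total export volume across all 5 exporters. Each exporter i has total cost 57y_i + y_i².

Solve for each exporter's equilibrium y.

30

A representative exporter's profit is π_i = y_i(297 − Y) − 57y_i − y_i², with Y = y_i + Σ_{j≠i} y_j.
First-order condition: 240 − 4y_i − Σ_{j≠i} y_j = 0.
Imposing symmetry (y_j = y for all j) turns Σ_{j≠i} y_j into 4y, so 240 = 8y and y = 30.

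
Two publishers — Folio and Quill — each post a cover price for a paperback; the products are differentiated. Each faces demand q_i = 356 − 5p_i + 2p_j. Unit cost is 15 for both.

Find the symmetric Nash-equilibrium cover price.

53.875

Folio's profit: π = (p_{Folio} − 15)(356 − 5p_{Folio} + 2p_{Quill}).
∂π/∂p_{Folio} = 431 − 10p_{Folio} + 2p_{Quill} = 0 ⇒ p_{Folio} = 43.1 + 0.2p_{Quill}.
Setting p_{Folio} = p_{Quill} in the reaction function: p_{Folio} = 43.1 + 0.2p_{Folio}, so p_{Folio} = 43.1 / 0.8 = 53.875.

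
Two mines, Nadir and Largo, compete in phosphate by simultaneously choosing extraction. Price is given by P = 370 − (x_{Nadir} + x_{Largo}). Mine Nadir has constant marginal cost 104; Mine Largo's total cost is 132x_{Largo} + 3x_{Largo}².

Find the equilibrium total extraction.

140

Mine Nadir's profit: π = x_{Nadir}(370 − (x_{Nadir} + x_{Largo})) − 104x_{Nadir}.
∂π/∂x_{Nadir} = 266 − 2x_{Nadir} − x_{Largo} = 0, so x_{Nadir} = 133 − 0.5x_{Largo}.
For Largo: ∂π/∂x_{Largo} = 238 − 8x_{Largo} − x_{Nadir} = 0 ⇒ x_{Largo} = 29.75 − 0.125x_{Nadir}.
Plugging x_{Largo} into Nadir's best response: x_{Nadir} = 133 − 0.5(29.75 − 0.125x_{Nadir}) ⇒ 0.9375x_{Nadir} = 118.125, so x_{Nadir} = 126.
Then x_{Largo} = 29.75 − 0.125·126 = 14.
Total extraction: 126 + 14 = 140.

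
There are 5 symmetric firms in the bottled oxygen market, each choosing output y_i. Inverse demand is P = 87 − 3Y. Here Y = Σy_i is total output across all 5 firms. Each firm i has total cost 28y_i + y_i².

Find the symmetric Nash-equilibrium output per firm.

A representative firm's profit is π_i = y_i(87 − 3Y) − 28y_i − y_i², with Y = y_i + Σ_{j≠i} y_j.
First-order condition: 59 − 8y_i − 3Σ_{j≠i} y_j = 0.
Imposing symmetry (y_j = y for all j) turns Σ_{j≠i} y_j into 4y, so 59 = 20y and y = 2.95.

2.95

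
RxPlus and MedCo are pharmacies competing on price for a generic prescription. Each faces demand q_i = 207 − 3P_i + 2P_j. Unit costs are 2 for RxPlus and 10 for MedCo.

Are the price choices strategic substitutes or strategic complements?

RxPlus's profit: π = (P_{RxPlus} − 2)(207 − 3P_{RxPlus} + 2P_{MedCo}).
∂π/∂P_{RxPlus} = 213 − 6P_{RxPlus} + 2P_{MedCo} = 0 ⇒ P_{RxPlus} = 35.5 + (1/3)P_{MedCo}.
The best-response slope dP_{RxPlus}/dP_{MedCo} = 1/3 > 0: the reaction function is upward-sloping, so the choices are strategic complements.

strategic complements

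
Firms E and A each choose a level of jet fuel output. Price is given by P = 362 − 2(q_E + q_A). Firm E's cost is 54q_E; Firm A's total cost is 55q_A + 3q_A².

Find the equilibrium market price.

Firm E's profit: π = q_E(362 − 2(q_E + q_A)) − 54q_E.
∂π/∂q_E = 308 − 4q_E − 2q_A = 0, so q_E = 77 − 0.5q_A.
For A: ∂π/∂q_A = 307 − 10q_A − 2q_E = 0 ⇒ q_A = 30.7 − 0.2q_E.
Substituting the second reaction function into the first: q_E = 77 − 0.5(30.7 − 0.2q_E), which gives 0.9q_E = 61.65 ⇒ q_E = 68.5.
Then q_A = 30.7 − 0.2·68.5 = 17.
Equilibrium price: P = 362 − 2·85.5 = 191.

191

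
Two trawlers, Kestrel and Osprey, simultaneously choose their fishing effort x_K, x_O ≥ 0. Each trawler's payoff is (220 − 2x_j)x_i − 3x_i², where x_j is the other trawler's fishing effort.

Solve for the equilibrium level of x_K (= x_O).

Kestrel's payoff is (220 − 2x_O)x_K − 3x_K².
∂π/∂x_K = 220 − 2x_O − 6x_K = 0, so x_K = 110/3 − (1/3)x_O.
By symmetry x_O = x_K; substituting into the reaction function, (4/3)x_K = 110/3 and x_K = 27.5.

27.5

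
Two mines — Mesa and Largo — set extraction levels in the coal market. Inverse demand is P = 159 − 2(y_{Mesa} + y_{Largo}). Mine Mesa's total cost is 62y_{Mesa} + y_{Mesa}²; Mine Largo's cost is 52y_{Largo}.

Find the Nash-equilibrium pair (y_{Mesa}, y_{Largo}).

8.7, 22.4

Mine Mesa's profit: π = y_{Mesa}(159 − 2(y_{Mesa} + y_{Largo})) − 62y_{Mesa} − y_{Mesa}².
∂π/∂y_{Mesa} = 97 − 6y_{Mesa} − 2y_{Largo} = 0, so y_{Mesa} = 97/6 − (1/3)y_{Largo}.
For Largo: ∂π/∂y_{Largo} = 107 − 4y_{Largo} − 2y_{Mesa} = 0 ⇒ y_{Largo} = 26.75 − 0.5y_{Mesa}.
Plugging y_{Largo} into Mesa's best response: y_{Mesa} = 97/6 − (1/3)(26.75 − 0.5y_{Mesa}) ⇒ (5/6)y_{Mesa} = 7.25, so y_{Mesa} = 8.7.
Then y_{Largo} = 26.75 − 0.5·8.7 = 22.4.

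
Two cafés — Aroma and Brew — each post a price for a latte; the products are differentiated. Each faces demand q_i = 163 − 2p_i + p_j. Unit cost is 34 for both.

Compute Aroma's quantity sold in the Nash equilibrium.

86

Aroma's profit: π = (p_{Aroma} − 34)(163 − 2p_{Aroma} + p_{Brew}).
∂π/∂p_{Aroma} = 231 − 4p_{Aroma} + p_{Brew} = 0 ⇒ p_{Aroma} = 57.75 + 0.25p_{Brew}.
The game is symmetric, so in equilibrium p_{Brew} = p_{Aroma}: the reaction function gives 0.75p_{Aroma} = 57.75, hence p_{Aroma} = 77.
q_{Aroma} = 163 − 2·77 + 77 = 86.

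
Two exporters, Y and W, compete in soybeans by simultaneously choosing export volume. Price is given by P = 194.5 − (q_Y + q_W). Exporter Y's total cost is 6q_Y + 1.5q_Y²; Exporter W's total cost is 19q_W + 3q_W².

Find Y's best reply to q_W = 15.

34.7

Exporter Y's profit: π = q_Y(194.5 − (q_Y + q_W)) − 6q_Y − 1.5q_Y².
∂π/∂q_Y = 188.5 − 5q_Y − q_W = 0, so q_Y = 37.7 − 0.2q_W.
At q_W = 15: q_Y = 37.7 − 0.2·15 = 34.7.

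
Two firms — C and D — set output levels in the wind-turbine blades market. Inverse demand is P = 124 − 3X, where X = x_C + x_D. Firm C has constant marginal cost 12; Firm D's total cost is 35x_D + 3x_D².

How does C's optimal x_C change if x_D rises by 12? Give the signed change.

-6

Firm C's profit: π = x_C(124 − 3(x_C + x_D)) − 12x_C.
∂π/∂x_C = 112 − 6x_C − 3x_D = 0, so x_C = 56/3 − 0.5x_D.
The reaction-function slope is −0.5, so a 12-unit rise in x_D moves x_C by −0.5 × 12 = −6. C's best response falls — the actions are strategic substitutes.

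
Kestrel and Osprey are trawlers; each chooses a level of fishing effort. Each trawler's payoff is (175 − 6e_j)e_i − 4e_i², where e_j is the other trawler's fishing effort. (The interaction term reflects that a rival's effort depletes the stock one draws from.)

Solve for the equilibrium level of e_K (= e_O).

Kestrel's payoff is (175 − 6e_O)e_K − 4e_K².
∂π/∂e_K = 175 − 6e_O − 8e_K = 0, so e_K = 21.875 − 0.75e_O.
By symmetry e_O = e_K; substituting into the reaction function, 1.75e_K = 21.875 and e_K = 12.5.

12.5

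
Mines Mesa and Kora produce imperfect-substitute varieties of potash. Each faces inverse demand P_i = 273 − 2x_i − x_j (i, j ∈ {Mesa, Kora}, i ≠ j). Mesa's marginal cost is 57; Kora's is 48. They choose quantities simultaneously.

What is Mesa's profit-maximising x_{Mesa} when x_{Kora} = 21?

Mine Mesa's profit: π = x_{Mesa}(273 − 2x_{Mesa} − x_{Kora}) − 57x_{Mesa}.
∂π/∂x_{Mesa} = 216 − 4x_{Mesa} − x_{Kora} = 0 ⇒ x_{Mesa} = 54 − 0.25x_{Kora}.
At x_{Kora} = 21: x_{Mesa} = 54 − 0.25·21 = 48.75.

48.75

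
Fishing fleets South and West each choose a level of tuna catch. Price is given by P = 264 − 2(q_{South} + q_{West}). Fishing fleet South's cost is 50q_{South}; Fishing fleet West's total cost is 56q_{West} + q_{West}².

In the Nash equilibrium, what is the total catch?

Fishing fleet South's profit: π = q_{South}(264 − 2(q_{South} + q_{West})) − 50q_{South}.
∂π/∂q_{South} = 214 − 4q_{South} − 2q_{West} = 0, so q_{South} = 53.5 − 0.5q_{West}.
For West: ∂π/∂q_{West} = 208 − 6q_{West} − 2q_{South} = 0 ⇒ q_{West} = 104/3 − (1/3)q_{South}.
Substituting the second reaction function into the first: q_{South} = 53.5 − 0.5(104/3 − (1/3)q_{South}), which gives (5/6)q_{South} = 217/6 ⇒ q_{South} = 43.4.
Then q_{West} = 104/3 − (1/3)·43.4 = 20.2.
Total catch: 43.4 + 20.2 = 63.6.

63.6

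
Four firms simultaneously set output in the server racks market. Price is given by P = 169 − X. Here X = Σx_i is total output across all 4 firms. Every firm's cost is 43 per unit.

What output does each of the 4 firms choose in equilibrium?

A representative firm's profit is π_i = x_i(169 − X) − 43x_i, with X = x_i + Σ_{j≠i} x_j.
First-order condition: 126 − 2x_i − Σ_{j≠i} x_j = 0.
With identical firms, set every x_j = x: then 126 − 2x − 3x = 0, i.e. x = 126/5 = 25.2.

25.2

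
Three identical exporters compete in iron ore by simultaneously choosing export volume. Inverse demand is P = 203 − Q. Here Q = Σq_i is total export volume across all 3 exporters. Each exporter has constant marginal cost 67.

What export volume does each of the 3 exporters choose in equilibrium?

34

A representative exporter's profit is π_i = q_i(203 − Q) − 67q_i, with Q = q_i + Σ_{j≠i} q_j.
First-order condition: 136 − 2q_i − Σ_{j≠i} q_j = 0.
With identical exporters, set every q_j = q: then 136 − 2q − 2q = 0, i.e. q = 136/4 = 34.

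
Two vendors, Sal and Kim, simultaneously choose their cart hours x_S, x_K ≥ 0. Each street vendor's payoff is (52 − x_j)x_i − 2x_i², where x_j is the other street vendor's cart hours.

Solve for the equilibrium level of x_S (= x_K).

10.4

Sal's payoff is (52 − x_K)x_S − 2x_S².
∂π/∂x_S = 52 − x_K − 4x_S = 0, so x_S = 13 − 0.25x_K.
The game is symmetric, so in equilibrium x_K = x_S: the reaction function gives 1.25x_S = 13, hence x_S = 10.4.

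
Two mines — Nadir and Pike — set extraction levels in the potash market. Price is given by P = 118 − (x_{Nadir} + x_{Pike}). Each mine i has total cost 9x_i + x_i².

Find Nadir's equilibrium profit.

Mine Nadir's profit: π = x_{Nadir}(118 − (x_{Nadir} + x_{Pike})) − 9x_{Nadir} − x_{Nadir}².
∂π/∂x_{Nadir} = 109 − 4x_{Nadir} − x_{Pike} = 0, so x_{Nadir} = 27.25 − 0.25x_{Pike}.
Setting x_{Nadir} = x_{Pike} in the reaction function: x_{Nadir} = 27.25 − 0.25x_{Nadir}, so x_{Nadir} = 27.25 / 1.25 = 21.8.
Price P = 118 − 43.6 = 74.4.
Nadir's profit: (74.4 − 9)·21.8 − (21.8)² = 950.48.

950.48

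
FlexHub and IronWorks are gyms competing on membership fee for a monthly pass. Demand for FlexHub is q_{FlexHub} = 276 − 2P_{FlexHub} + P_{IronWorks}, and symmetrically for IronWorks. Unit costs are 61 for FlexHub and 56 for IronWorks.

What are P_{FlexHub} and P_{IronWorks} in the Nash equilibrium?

FlexHub's profit: π = (P_{FlexHub} − 61)(276 − 2P_{FlexHub} + P_{IronWorks}).
∂π/∂P_{FlexHub} = 398 − 4P_{FlexHub} + P_{IronWorks} = 0 ⇒ P_{FlexHub} = 99.5 + 0.25P_{IronWorks}.
Similarly P_{IronWorks} = 97 + 0.25P_{FlexHub}.
Solving the two reaction functions simultaneously: (1 − (0.25)(0.25))P_{FlexHub} = 99.5 + 0.25·97, so 0.9375P_{FlexHub} = 123.75 and P_{FlexHub} = 132.
Then P_{IronWorks} = 97 + 0.25·132 = 130.

132, 130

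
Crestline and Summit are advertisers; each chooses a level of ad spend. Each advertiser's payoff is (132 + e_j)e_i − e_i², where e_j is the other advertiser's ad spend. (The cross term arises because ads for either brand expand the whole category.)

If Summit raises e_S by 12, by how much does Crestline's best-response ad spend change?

Crestline's payoff is (132 + e_S)e_C − e_C².
∂π/∂e_C = 132 + e_S − 2e_C = 0, so e_C = 66 + 0.5e_S.
The reaction-function slope is 0.5, so a 12-unit rise in e_S moves e_C by 0.5 × 12 = 6. Crestline's best response rises — the actions are strategic complements.

6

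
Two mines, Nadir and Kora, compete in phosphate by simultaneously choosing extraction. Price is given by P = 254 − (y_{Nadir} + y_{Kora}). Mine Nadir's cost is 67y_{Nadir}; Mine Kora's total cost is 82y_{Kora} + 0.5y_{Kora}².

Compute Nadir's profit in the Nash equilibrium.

Mine Nadir's profit: π = y_{Nadir}(254 − (y_{Nadir} + y_{Kora})) − 67y_{Nadir}.
∂π/∂y_{Nadir} = 187 − 2y_{Nadir} − y_{Kora} = 0, so y_{Nadir} = 93.5 − 0.5y_{Kora}.
For Kora: ∂π/∂y_{Kora} = 172 − 3y_{Kora} − y_{Nadir} = 0 ⇒ y_{Kora} = 172/3 − (1/3)y_{Nadir}.
Substituting the second reaction function into the first: y_{Nadir} = 93.5 − 0.5(172/3 − (1/3)y_{Nadir}), which gives (5/6)y_{Nadir} = 389/6 ⇒ y_{Nadir} = 77.8.
Then y_{Kora} = 172/3 − (1/3)·77.8 = 31.4.
Price P = 254 − 109.2 = 144.8.
Nadir's profit: (144.8 − 67)·77.8 = 6052.84.

6052.84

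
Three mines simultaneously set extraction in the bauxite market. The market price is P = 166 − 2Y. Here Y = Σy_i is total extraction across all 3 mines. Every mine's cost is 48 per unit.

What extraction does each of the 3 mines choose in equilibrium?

14.75

A representative mine's profit is π_i = y_i(166 − 2Y) − 48y_i, with Y = y_i + Σ_{j≠i} y_j.
First-order condition: 118 − 4y_i − 2Σ_{j≠i} y_j = 0.
In a symmetric equilibrium every mine chooses the same y, so Σ_{j≠i} y_j = 2y. The condition becomes 118 − 8y = 0, giving y = 118/8 = 14.75.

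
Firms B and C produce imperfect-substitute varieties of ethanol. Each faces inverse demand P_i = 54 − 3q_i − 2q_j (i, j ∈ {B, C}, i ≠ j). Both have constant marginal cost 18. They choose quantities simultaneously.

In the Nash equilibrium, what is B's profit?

Firm B's profit: π = q_B(54 − 3q_B − 2q_C) − 18q_B.
∂π/∂q_B = 36 − 6q_B − 2q_C = 0 ⇒ q_B = 6 − (1/3)q_C.
The game is symmetric, so in equilibrium q_C = q_B: the reaction function gives (4/3)q_B = 6, hence q_B = 4.5.
P_B = 54 − 3·4.5 − 2·4.5 = 31.5.
Profit = (31.5 − 18)·4.5 = 60.75.

60.75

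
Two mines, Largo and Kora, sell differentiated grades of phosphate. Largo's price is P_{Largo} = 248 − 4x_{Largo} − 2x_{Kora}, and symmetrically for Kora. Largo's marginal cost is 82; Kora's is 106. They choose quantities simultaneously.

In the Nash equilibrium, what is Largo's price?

151.6

Mine Largo's profit: π = x_{Largo}(248 − 4x_{Largo} − 2x_{Kora}) − 82x_{Largo}.
∂π/∂x_{Largo} = 166 − 8x_{Largo} − 2x_{Kora} = 0 ⇒ x_{Largo} = 20.75 − 0.25x_{Kora}.
Similarly x_{Kora} = 17.75 − 0.25x_{Largo}.
Substituting the second reaction function into the first: x_{Largo} = 20.75 − 0.25(17.75 − 0.25x_{Largo}), which gives 0.9375x_{Largo} = 16.3125 ⇒ x_{Largo} = 17.4.
Then x_{Kora} = 17.75 − 0.25·17.4 = 13.4.
P_{Largo} = 248 − 4·17.4 − 2·13.4 = 151.6.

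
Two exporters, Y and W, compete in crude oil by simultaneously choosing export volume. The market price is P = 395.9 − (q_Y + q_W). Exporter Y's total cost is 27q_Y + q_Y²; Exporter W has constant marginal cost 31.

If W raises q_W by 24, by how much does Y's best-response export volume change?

Exporter Y's profit: π = q_Y(395.9 − (q_Y + q_W)) − 27q_Y − q_Y².
∂π/∂q_Y = 368.9 − 4q_Y − q_W = 0, so q_Y = 92.225 − 0.25q_W.
The reaction-function slope is −0.25, so a 24-unit rise in q_W moves q_Y by −0.25 × 24 = −6. Y's best response falls — the actions are strategic substitutes.

-6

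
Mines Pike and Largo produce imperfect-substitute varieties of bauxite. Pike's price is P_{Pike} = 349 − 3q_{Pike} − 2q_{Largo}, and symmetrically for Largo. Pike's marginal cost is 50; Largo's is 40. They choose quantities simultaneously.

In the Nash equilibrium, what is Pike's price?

Mine Pike's profit: π = q_{Pike}(349 − 3q_{Pike} − 2q_{Largo}) − 50q_{Pike}.
∂π/∂q_{Pike} = 299 − 6q_{Pike} − 2q_{Largo} = 0 ⇒ q_{Pike} = 299/6 − (1/3)q_{Largo}.
Similarly q_{Largo} = 51.5 − (1/3)q_{Pike}.
Solving the two reaction functions simultaneously: (1 − (−1/3)(−1/3))q_{Pike} = 299/6 − (1/3)·51.5, so (8/9)q_{Pike} = 98/3 and q_{Pike} = 36.75.
Then q_{Largo} = 51.5 − (1/3)·36.75 = 39.25.
P_{Pike} = 349 − 3·36.75 − 2·39.25 = 160.25.

160.25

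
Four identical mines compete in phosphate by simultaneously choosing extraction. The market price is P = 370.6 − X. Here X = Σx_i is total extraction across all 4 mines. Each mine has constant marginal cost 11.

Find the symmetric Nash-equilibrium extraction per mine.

71.92

A representative mine's profit is π_i = x_i(370.6 − X) − 11x_i, with X = x_i + Σ_{j≠i} x_j.
First-order condition: 359.6 − 2x_i − Σ_{j≠i} x_j = 0.
Imposing symmetry (x_j = x for all j) turns Σ_{j≠i} x_j into 3x, so 359.6 = 5x and x = 71.92.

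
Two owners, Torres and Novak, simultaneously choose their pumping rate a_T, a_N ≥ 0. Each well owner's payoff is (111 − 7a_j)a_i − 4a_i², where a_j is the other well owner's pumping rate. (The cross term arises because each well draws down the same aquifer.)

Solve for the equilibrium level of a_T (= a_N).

Torres's payoff is (111 − 7a_N)a_T − 4a_T².
∂π/∂a_T = 111 − 7a_N − 8a_T = 0, so a_T = 13.875 − 0.875a_N.
By symmetry a_N = a_T; substituting into the reaction function, 1.875a_T = 13.875 and a_T = 7.4.

7.4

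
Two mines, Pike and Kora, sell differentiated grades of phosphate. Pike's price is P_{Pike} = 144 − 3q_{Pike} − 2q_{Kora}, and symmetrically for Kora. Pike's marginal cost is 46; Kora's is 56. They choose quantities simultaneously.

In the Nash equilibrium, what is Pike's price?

Mine Pike's profit: π = q_{Pike}(144 − 3q_{Pike} − 2q_{Kora}) − 46q_{Pike}.
∂π/∂q_{Pike} = 98 − 6q_{Pike} − 2q_{Kora} = 0 ⇒ q_{Pike} = 49/3 − (1/3)q_{Kora}.
Similarly q_{Kora} = 44/3 − (1/3)q_{Pike}.
Plugging q_{Kora} into Pike's best response: q_{Pike} = 49/3 − (1/3)(44/3 − (1/3)q_{Pike}) ⇒ (8/9)q_{Pike} = 103/9, so q_{Pike} = 12.875.
Then q_{Kora} = 44/3 − (1/3)·12.875 = 10.375.
P_{Pike} = 144 − 3·12.875 − 2·10.375 = 84.625.

84.625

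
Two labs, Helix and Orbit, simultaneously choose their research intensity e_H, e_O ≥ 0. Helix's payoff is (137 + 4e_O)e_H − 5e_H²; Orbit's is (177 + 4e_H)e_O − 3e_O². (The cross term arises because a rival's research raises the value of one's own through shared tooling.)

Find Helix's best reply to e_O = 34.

27.3

Expanding Helix's payoff: 137e_H + 4e_Oe_H − 5e_H².
∂π/∂e_H = 137 + 4e_O − 10e_H = 0, so e_H = 13.7 + 0.4e_O.
At e_O = 34: e_H = 13.7 + 0.4·34 = 27.3.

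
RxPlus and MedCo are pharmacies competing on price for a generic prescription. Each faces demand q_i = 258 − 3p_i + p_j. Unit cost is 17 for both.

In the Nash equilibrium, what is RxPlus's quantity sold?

134.4

RxPlus's profit: π = (p_{RxPlus} − 17)(258 − 3p_{RxPlus} + p_{MedCo}).
∂π/∂p_{RxPlus} = 309 − 6p_{RxPlus} + p_{MedCo} = 0 ⇒ p_{RxPlus} = 51.5 + (1/6)p_{MedCo}.
The game is symmetric, so in equilibrium p_{MedCo} = p_{RxPlus}: the reaction function gives (5/6)p_{RxPlus} = 51.5, hence p_{RxPlus} = 61.8.
q_{RxPlus} = 258 − 3·61.8 + 61.8 = 134.4.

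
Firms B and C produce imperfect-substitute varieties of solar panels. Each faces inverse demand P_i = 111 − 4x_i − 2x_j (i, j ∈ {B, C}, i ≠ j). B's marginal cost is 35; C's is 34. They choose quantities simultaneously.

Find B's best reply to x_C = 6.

Firm B's profit: π = x_B(111 − 4x_B − 2x_C) − 35x_B.
∂π/∂x_B = 76 − 8x_B − 2x_C = 0 ⇒ x_B = 9.5 − 0.25x_C.
At x_C = 6: x_B = 9.5 − 0.25·6 = 8.

8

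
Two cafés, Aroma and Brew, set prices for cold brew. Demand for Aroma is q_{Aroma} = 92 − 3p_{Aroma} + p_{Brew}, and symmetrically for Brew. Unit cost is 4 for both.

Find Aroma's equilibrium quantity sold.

Aroma's profit: π = (p_{Aroma} − 4)(92 − 3p_{Aroma} + p_{Brew}).
∂π/∂p_{Aroma} = 104 − 6p_{Aroma} + p_{Brew} = 0 ⇒ p_{Aroma} = 52/3 + (1/6)p_{Brew}.
The game is symmetric, so in equilibrium p_{Brew} = p_{Aroma}: the reaction function gives (5/6)p_{Aroma} = 52/3, hence p_{Aroma} = 20.8.
q_{Aroma} = 92 − 3·20.8 + 20.8 = 50.4.

50.4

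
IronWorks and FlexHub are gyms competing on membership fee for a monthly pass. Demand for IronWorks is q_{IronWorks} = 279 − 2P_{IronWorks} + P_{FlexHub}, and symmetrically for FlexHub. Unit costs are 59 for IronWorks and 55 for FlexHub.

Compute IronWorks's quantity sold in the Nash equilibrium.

145.6

IronWorks's profit: π = (P_{IronWorks} − 59)(279 − 2P_{IronWorks} + P_{FlexHub}).
∂π/∂P_{IronWorks} = 397 − 4P_{IronWorks} + P_{FlexHub} = 0 ⇒ P_{IronWorks} = 99.25 + 0.25P_{FlexHub}.
Similarly P_{FlexHub} = 97.25 + 0.25P_{IronWorks}.
Substituting the second reaction function into the first: P_{IronWorks} = 99.25 + 0.25(97.25 + 0.25P_{IronWorks}), which gives 0.9375P_{IronWorks} = 123.5625 ⇒ P_{IronWorks} = 131.8.
Then P_{FlexHub} = 97.25 + 0.25·131.8 = 130.2.
q_{IronWorks} = 279 − 2·131.8 + 130.2 = 145.6.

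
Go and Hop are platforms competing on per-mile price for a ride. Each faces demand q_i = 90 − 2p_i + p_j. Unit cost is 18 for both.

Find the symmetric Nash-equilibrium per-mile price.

Go's profit: π = (p_{Go} − 18)(90 − 2p_{Go} + p_{Hop}).
∂π/∂p_{Go} = 126 − 4p_{Go} + p_{Hop} = 0 ⇒ p_{Go} = 31.5 + 0.25p_{Hop}.
Setting p_{Go} = p_{Hop} in the reaction function: p_{Go} = 31.5 + 0.25p_{Go}, so p_{Go} = 31.5 / 0.75 = 42.

42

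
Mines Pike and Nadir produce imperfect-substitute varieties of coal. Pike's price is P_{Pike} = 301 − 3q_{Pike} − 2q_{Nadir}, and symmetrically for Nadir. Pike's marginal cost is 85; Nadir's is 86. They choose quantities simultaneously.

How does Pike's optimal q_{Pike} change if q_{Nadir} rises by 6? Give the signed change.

-2

Mine Pike's profit: π = q_{Pike}(301 − 3q_{Pike} − 2q_{Nadir}) − 85q_{Pike}.
∂π/∂q_{Pike} = 216 − 6q_{Pike} − 2q_{Nadir} = 0 ⇒ q_{Pike} = 36 − (1/3)q_{Nadir}.
The reaction-function slope is −1/3, so a 6-unit rise in q_{Nadir} moves q_{Pike} by −1/3 × 6 = −2. Pike's best response falls — the actions are strategic substitutes.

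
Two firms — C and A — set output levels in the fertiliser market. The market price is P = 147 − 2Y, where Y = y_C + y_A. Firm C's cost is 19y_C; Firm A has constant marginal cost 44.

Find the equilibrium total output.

Firm C's profit: π = y_C(147 − 2(y_C + y_A)) − 19y_C.
∂π/∂y_C = 128 − 4y_C − 2y_A = 0, so y_C = 32 − 0.5y_A.
By the same steps for A: y_A = 25.75 − 0.5y_C.
Substituting the second reaction function into the first: y_C = 32 − 0.5(25.75 − 0.5y_C), which gives 0.75y_C = 19.125 ⇒ y_C = 25.5.
Then y_A = 25.75 − 0.5·25.5 = 13.
Total output: 25.5 + 13 = 38.5.

38.5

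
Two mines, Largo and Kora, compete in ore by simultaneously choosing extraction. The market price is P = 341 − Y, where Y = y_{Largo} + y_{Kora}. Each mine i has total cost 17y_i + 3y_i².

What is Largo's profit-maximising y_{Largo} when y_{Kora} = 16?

38.5

Mine Largo's profit: π = y_{Largo}(341 − (y_{Largo} + y_{Kora})) − 17y_{Largo} − 3y_{Largo}².
∂π/∂y_{Largo} = 324 − 8y_{Largo} − y_{Kora} = 0, so y_{Largo} = 40.5 − 0.125y_{Kora}.
At y_{Kora} = 16: y_{Largo} = 40.5 − 0.125·16 = 38.5.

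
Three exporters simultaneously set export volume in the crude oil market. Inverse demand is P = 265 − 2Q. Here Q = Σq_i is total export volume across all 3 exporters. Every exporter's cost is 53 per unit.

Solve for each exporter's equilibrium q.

26.5

A representative exporter's profit is π_i = q_i(265 − 2Q) − 53q_i, with Q = q_i + Σ_{j≠i} q_j.
First-order condition: 212 − 4q_i − 2Σ_{j≠i} q_j = 0.
In a symmetric equilibrium every exporter chooses the same q, so Σ_{j≠i} q_j = 2q. The condition becomes 212 − 8q = 0, giving q = 212/8 = 26.5.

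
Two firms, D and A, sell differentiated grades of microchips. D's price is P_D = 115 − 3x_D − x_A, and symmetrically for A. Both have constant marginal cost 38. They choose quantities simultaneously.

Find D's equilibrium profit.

Firm D's profit: π = x_D(115 − 3x_D − x_A) − 38x_D.
∂π/∂x_D = 77 − 6x_D − x_A = 0 ⇒ x_D = 77/6 − (1/6)x_A.
The game is symmetric, so in equilibrium x_A = x_D: the reaction function gives (7/6)x_D = 77/6, hence x_D = 11.
P_D = 115 − 3·11 − 11 = 71.
Profit = (71 − 38)·11 = 363.

363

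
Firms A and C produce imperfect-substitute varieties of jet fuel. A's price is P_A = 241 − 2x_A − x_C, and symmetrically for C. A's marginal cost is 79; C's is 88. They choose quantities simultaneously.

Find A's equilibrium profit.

2178

Firm A's profit: π = x_A(241 − 2x_A − x_C) − 79x_A.
∂π/∂x_A = 162 − 4x_A − x_C = 0 ⇒ x_A = 40.5 − 0.25x_C.
Similarly x_C = 38.25 − 0.25x_A.
Plugging x_C into A's best response: x_A = 40.5 − 0.25(38.25 − 0.25x_A) ⇒ 0.9375x_A = 30.9375, so x_A = 33.
Then x_C = 38.25 − 0.25·33 = 30.
P_A = 241 − 2·33 − 30 = 145.
Profit = (145 − 79)·33 = 2178.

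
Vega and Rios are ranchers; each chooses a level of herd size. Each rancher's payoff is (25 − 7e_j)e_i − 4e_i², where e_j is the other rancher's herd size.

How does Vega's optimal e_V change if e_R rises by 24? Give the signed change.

Vega's payoff is (25 − 7e_R)e_V − 4e_V².
∂π/∂e_V = 25 − 7e_R − 8e_V = 0, so e_V = 3.125 − 0.875e_R.
The reaction-function slope is −0.875, so a 24-unit rise in e_R moves e_V by −0.875 × 24 = −21. Vega's best response falls — the actions are strategic substitutes.

-21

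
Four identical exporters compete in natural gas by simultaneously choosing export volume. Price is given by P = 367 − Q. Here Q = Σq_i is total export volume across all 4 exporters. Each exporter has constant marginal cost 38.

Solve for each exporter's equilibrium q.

65.8

A representative exporter's profit is π_i = q_i(367 − Q) − 38q_i, with Q = q_i + Σ_{j≠i} q_j.
First-order condition: 329 − 2q_i − Σ_{j≠i} q_j = 0.
In a symmetric equilibrium every exporter chooses the same q, so Σ_{j≠i} q_j = 3q. The condition becomes 329 − 5q = 0, giving q = 329/5 = 65.8.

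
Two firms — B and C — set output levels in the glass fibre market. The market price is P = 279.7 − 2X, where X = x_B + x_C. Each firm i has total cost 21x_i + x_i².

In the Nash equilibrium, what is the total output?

Firm B's profit: π = x_B(279.7 − 2(x_B + x_C)) − 21x_B − x_B².
∂π/∂x_B = 258.7 − 6x_B − 2x_C = 0, so x_B = 2587/60 − (1/3)x_C.
The game is symmetric, so in equilibrium x_C = x_B: the reaction function gives (4/3)x_B = 2587/60, hence x_B = 32.3375.
Total output: 32.3375 + 32.3375 = 64.675.

64.675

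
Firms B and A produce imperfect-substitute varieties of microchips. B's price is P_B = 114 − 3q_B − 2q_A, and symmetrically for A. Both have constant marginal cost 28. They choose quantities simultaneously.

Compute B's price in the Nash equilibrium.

Firm B's profit: π = q_B(114 − 3q_B − 2q_A) − 28q_B.
∂π/∂q_B = 86 − 6q_B − 2q_A = 0 ⇒ q_B = 43/3 − (1/3)q_A.
By symmetry q_A = q_B; substituting into the reaction function, (4/3)q_B = 43/3 and q_B = 10.75.
P_B = 114 − 3·10.75 − 2·10.75 = 60.25.

60.25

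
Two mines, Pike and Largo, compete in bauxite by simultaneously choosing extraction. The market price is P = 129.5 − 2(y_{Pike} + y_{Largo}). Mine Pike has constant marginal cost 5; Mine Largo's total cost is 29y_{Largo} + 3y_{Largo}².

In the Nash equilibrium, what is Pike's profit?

1682

Mine Pike's profit: π = y_{Pike}(129.5 − 2(y_{Pike} + y_{Largo})) − 5y_{Pike}.
∂π/∂y_{Pike} = 124.5 − 4y_{Pike} − 2y_{Largo} = 0, so y_{Pike} = 31.125 − 0.5y_{Largo}.
For Largo: ∂π/∂y_{Largo} = 100.5 − 10y_{Largo} − 2y_{Pike} = 0 ⇒ y_{Largo} = 10.05 − 0.2y_{Pike}.
Solving the two reaction functions simultaneously: (1 − (−0.5)(−0.2))y_{Pike} = 31.125 − 0.5·10.05, so 0.9y_{Pike} = 26.1 and y_{Pike} = 29.
Then y_{Largo} = 10.05 − 0.2·29 = 4.25.
Price P = 129.5 − 2·33.25 = 63.
Pike's profit: (63 − 5)·29 = 1682.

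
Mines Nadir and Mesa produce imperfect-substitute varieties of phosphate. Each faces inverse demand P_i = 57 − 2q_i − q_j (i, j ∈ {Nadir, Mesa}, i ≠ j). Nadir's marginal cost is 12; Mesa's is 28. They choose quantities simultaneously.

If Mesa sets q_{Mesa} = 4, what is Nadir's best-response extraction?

10.25

Mine Nadir's profit: π = q_{Nadir}(57 − 2q_{Nadir} − q_{Mesa}) − 12q_{Nadir}.
∂π/∂q_{Nadir} = 45 − 4q_{Nadir} − q_{Mesa} = 0 ⇒ q_{Nadir} = 11.25 − 0.25q_{Mesa}.
At q_{Mesa} = 4: q_{Nadir} = 11.25 − 0.25·4 = 10.25.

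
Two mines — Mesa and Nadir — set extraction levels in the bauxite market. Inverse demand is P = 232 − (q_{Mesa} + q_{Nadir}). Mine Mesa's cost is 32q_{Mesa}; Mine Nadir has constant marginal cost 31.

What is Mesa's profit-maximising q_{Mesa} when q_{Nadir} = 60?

70

Mine Mesa's profit: π = q_{Mesa}(232 − (q_{Mesa} + q_{Nadir})) − 32q_{Mesa}.
∂π/∂q_{Mesa} = 200 − 2q_{Mesa} − q_{Nadir} = 0, so q_{Mesa} = 100 − 0.5q_{Nadir}.
At q_{Nadir} = 60: q_{Mesa} = 100 − 0.5·60 = 70.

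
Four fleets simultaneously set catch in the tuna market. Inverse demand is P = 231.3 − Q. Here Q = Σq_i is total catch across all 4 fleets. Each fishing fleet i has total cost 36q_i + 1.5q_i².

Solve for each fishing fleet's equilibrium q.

A representative fishing fleet's profit is π_i = q_i(231.3 − Q) − 36q_i − 1.5q_i², with Q = q_i + Σ_{j≠i} q_j.
First-order condition: 195.3 − 5q_i − Σ_{j≠i} q_j = 0.
Imposing symmetry (q_j = q for all j) turns Σ_{j≠i} q_j into 3q, so 195.3 = 8q and q = 24.4125.

24.4125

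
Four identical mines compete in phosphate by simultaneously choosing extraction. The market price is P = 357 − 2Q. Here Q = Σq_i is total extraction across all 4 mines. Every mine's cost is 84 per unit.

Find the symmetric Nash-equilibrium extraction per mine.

27.3

A representative mine's profit is π_i = q_i(357 − 2Q) − 84q_i, with Q = q_i + Σ_{j≠i} q_j.
First-order condition: 273 − 4q_i − 2Σ_{j≠i} q_j = 0.
In a symmetric equilibrium every mine chooses the same q, so Σ_{j≠i} q_j = 3q. The condition becomes 273 − 10q = 0, giving q = 273/10 = 27.3.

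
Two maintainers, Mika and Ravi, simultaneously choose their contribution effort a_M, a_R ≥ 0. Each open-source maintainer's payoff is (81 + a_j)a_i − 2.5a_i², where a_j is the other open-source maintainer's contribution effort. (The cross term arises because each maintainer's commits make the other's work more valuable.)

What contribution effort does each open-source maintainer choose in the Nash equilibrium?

20.25

Mika's payoff is (81 + a_R)a_M − 2.5a_M².
∂π/∂a_M = 81 + a_R − 5a_M = 0, so a_M = 16.2 + 0.2a_R.
The game is symmetric, so in equilibrium a_R = a_M: the reaction function gives 0.8a_M = 16.2, hence a_M = 20.25.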